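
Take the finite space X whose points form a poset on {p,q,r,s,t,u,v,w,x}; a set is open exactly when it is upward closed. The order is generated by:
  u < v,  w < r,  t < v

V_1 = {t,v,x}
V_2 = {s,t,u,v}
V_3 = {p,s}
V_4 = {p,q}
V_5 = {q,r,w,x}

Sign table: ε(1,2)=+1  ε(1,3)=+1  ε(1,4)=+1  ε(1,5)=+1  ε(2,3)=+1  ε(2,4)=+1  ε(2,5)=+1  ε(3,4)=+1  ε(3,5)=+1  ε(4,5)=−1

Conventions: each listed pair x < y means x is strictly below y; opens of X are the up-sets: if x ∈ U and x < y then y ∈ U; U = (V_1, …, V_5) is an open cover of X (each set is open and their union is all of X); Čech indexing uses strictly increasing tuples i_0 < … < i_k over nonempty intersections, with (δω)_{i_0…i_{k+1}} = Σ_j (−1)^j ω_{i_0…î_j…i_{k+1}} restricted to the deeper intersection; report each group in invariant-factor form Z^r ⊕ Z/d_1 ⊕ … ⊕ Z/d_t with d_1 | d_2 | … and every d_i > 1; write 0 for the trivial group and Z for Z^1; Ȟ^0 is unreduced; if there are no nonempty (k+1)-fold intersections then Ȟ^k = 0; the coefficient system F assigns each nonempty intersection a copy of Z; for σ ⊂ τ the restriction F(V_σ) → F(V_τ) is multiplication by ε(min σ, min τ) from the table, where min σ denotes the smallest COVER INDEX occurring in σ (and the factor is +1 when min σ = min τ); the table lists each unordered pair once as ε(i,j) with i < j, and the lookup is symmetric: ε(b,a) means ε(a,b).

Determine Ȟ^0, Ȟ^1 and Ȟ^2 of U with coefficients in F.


cover nerve:
  V12={t,v} V15={x} V23={s} V34={p} V45={q}
C dims 5,5; δ0: rk 5, SNF 1^4·2
Ȟ^0: (5−5)−0=0 ⇒ 0
Ȟ^1: (5−0)−5=0 plus torsion [2] ⇒ Z/2
Ȟ^2: (0−0)−0=0 ⇒ 0

Ȟ^0(U;F) ≅ 0, Ȟ^1(U;F) ≅ Z/2 and Ȟ^2(U;F) ≅ 0


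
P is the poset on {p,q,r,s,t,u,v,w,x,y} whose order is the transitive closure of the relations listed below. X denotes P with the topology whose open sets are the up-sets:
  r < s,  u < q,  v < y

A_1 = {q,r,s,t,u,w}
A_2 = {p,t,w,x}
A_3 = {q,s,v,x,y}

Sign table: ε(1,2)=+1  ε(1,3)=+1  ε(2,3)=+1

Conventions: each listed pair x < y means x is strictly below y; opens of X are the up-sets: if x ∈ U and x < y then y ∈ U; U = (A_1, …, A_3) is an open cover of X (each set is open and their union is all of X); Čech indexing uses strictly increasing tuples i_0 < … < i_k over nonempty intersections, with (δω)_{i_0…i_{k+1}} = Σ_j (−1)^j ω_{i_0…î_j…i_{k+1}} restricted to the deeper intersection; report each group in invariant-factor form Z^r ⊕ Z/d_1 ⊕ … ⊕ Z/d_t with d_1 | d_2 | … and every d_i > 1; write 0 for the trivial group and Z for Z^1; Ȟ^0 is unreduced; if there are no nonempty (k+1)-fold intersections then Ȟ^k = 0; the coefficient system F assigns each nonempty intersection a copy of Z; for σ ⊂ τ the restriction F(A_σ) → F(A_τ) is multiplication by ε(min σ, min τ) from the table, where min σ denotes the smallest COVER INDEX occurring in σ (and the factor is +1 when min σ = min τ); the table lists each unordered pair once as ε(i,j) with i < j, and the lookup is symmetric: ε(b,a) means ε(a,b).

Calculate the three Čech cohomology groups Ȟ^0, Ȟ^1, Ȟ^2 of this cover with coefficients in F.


Ȟ^0(U;F) ≅ Z, Ȟ^1(U;F) ≅ Z, Ȟ^2(U;F) ≅ 0

nonempty overlaps:
  A12={t,w} A13={q,s} A23={x}
C dims 3,3; δ0: rk 2, SNF 1^2
degree 0: 3−2−0 = 1 → Ȟ^0 ≅ Z
degree 1: 3−0−2 = 1 → Ȟ^1 ≅ Z
degree 2: 0−0−0 = 0 → Ȟ^2 ≅ 0


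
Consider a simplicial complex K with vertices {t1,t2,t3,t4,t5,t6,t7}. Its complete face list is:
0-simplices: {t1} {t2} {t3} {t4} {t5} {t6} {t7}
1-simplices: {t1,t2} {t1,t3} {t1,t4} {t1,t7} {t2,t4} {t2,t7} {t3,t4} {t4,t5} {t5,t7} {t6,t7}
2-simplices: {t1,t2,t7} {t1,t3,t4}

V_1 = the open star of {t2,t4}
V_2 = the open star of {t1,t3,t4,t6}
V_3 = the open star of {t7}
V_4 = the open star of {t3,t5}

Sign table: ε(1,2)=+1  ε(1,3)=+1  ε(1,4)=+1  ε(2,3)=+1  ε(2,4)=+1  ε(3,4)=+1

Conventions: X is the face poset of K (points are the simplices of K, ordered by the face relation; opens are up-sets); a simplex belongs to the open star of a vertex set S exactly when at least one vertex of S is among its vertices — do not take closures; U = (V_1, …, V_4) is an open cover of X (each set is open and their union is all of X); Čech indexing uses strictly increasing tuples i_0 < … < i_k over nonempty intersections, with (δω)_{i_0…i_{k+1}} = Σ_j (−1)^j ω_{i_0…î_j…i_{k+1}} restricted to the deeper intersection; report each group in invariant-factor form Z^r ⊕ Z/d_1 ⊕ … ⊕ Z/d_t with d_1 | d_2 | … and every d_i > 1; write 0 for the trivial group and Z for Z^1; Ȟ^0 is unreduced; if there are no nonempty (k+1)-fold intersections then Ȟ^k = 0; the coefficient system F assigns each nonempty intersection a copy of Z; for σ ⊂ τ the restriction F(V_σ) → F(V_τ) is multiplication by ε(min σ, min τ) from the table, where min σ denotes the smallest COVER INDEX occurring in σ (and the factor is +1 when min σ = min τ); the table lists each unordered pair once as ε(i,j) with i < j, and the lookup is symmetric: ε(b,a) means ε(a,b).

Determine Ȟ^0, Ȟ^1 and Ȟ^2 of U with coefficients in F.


Ȟ^0(U;F) ≅ Z, Ȟ^1(U;F) ≅ Z, Ȟ^2(U;F) ≅ 0

nerve of the cover:
  V1={{t2},{t4},{t1,t2},{t1,t4},{t2,t4},{t2,t7},{t3,t4},{t4,t5},{t1,t2,t7},{t1,t3,t4}} V2={{t1},{t3},{t4},{t6},{t1,t2},{t1,t3},{t1,t4},{t1,t7},{t2,t4},{t3,t4},{t4,t5},{t6,t7},{t1,t2,t7},{t1,t3,t4}} V3={{t7},{t1,t7},{t2,t7},{t5,t7},{t6,t7},{t1,t2,t7}} V4={{t3},{t5},{t1,t3},{t3,t4},{t4,t5},{t5,t7},{t1,t3,t4}}
  V12={{t4},{t1,t2},{t1,t4},{t2,t4},{t3,t4},{t4,t5},{t1,t2,t7},{t1,t3,t4}} V13={{t2,t7},{t1,t2,t7}} V14={{t3,t4},{t4,t5},{t1,t3,t4}} V23={{t1,t7},{t6,t7},{t1,t2,t7}} V24={{t3},{t1,t3},{t3,t4},{t4,t5},{t1,t3,t4}} V34={{t5,t7}}
  V123={{t1,t2,t7}} V124={{t3,t4},{t4,t5},{t1,t3,t4}}
C dims 4,6,2; δ0: rk 3, SNF 1^3; δ1: rk 2, SNF 1^2
Ȟ^0 = (4 − 3) − 0 = 1, so Ȟ^0 ≅ Z
Ȟ^1 = (6 − 2) − 3 = 1, so Ȟ^1 ≅ Z
Ȟ^2 = (2 − 0) − 2 = 0, so Ȟ^2 ≅ 0


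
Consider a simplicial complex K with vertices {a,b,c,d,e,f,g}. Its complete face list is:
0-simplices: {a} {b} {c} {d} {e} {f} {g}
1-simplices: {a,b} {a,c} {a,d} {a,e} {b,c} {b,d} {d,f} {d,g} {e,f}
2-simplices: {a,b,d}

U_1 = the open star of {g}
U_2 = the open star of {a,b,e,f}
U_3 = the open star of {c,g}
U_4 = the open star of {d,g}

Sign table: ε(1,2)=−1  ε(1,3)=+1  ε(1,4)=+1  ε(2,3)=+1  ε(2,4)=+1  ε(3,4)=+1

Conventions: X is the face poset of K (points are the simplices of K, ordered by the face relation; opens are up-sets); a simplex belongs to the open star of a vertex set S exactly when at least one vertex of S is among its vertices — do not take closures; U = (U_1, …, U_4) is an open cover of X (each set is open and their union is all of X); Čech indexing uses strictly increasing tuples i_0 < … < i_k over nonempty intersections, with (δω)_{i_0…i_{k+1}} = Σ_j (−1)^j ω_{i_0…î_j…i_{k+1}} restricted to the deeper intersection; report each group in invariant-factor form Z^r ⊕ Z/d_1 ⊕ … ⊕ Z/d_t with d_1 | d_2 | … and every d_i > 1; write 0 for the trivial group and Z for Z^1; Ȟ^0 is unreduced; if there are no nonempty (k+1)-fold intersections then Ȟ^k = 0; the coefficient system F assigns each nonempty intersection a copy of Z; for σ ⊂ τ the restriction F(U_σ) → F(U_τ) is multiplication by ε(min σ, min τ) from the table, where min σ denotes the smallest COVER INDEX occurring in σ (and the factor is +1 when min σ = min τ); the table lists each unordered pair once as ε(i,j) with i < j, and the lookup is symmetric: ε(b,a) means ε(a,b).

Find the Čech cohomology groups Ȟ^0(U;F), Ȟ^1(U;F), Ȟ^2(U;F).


Ȟ^0(U;F) ≅ Z,  Ȟ^1(U;F) ≅ Z,  Ȟ^2(U;F) ≅ 0

nonempty intersections:
  U1={{g},{d,g}} U2={{a},{b},{e},{f},{a,b},{a,c},{a,d},{a,e},{b,c},{b,d},{d,f},{e,f},{a,b,d}} U3={{c},{g},{a,c},{b,c},{d,g}} U4={{d},{g},{a,d},{b,d},{d,f},{d,g},{a,b,d}}
  U13={{g},{d,g}} U14={{g},{d,g}} U23={{a,c},{b,c}} U24={{a,d},{b,d},{d,f},{a,b,d}} U34={{g},{d,g}}
  U134={{g},{d,g}}
C dims 4,5,1; δ0: rk 3, SNF 1^3; δ1: rk 1, SNF 1^1
Ȟ^0: (4−3)−0=1 ⇒ Z
Ȟ^1: (5−1)−3=1 ⇒ Z
Ȟ^2: (1−0)−1=0 ⇒ 0


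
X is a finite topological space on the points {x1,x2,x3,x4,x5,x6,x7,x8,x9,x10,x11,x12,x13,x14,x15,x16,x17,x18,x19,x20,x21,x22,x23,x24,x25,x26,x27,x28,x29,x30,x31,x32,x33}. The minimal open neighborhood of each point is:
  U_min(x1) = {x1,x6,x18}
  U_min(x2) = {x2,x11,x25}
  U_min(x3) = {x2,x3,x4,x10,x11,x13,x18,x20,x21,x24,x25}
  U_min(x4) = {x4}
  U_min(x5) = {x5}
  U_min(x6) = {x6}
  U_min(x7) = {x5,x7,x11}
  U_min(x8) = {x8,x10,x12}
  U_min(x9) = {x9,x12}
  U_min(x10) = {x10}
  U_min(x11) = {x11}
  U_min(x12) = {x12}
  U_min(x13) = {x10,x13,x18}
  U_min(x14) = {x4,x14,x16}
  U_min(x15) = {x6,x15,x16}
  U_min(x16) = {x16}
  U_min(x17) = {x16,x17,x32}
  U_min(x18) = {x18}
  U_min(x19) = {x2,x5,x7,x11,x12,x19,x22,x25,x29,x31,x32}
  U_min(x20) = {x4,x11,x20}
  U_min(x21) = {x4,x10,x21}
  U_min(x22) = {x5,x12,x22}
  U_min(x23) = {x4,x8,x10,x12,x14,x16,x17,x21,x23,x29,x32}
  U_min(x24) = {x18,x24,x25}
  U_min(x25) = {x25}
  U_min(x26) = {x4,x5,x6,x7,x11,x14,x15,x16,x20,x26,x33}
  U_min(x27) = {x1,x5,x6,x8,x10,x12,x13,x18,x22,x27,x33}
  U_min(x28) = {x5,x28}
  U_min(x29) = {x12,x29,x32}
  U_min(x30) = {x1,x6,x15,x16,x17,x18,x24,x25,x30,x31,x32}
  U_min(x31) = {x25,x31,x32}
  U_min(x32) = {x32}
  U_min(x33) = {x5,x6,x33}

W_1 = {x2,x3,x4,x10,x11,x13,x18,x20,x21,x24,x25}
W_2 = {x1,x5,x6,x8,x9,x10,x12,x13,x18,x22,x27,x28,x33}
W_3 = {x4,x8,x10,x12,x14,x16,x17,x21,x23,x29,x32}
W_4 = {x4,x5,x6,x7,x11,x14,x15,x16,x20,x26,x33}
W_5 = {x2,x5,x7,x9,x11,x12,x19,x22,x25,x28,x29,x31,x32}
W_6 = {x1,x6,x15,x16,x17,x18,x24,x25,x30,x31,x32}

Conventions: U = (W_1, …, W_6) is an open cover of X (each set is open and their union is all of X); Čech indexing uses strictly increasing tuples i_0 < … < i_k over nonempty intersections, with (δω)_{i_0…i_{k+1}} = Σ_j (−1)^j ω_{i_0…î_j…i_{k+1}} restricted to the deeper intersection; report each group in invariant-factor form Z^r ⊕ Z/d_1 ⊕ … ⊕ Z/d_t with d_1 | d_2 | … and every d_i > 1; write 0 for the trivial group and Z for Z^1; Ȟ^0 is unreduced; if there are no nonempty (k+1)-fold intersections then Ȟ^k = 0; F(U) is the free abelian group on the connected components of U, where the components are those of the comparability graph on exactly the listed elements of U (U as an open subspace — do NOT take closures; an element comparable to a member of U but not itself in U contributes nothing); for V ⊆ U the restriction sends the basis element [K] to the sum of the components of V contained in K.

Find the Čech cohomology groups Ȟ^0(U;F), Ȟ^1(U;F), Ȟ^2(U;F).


nonempty overlaps:
  W12={x10,x13,x18} W13={x4,x10,x21} W14={x4,x11,x20} W15={x2,x11,x25} W16={x18,x24,x25} W23={x8,x10,x12} W24={x5,x6,x33} W25={x5,x9,x12,x22,x28} W26={x1,x6,x18} W34={x4,x14,x16} W35={x12,x29,x32} W36={x16,x17,x32} W45={x5,x7,x11} W46={x6,x15,x16} W56={x25,x31,x32}
  W123={x10} W126={x18} W134={x4} W145={x11} W156={x25} W235={x12} W245={x5} W246={x6} W346={x16} W356={x32}
components per intersection:
  W1: {x2,x3,x4,x10,x11,x13,x18,x20,x21,x24,x25}
  W2: {x1,x5,x6,x8,x9,x10,x12,x13,x18,x22,x27,x28,x33}
  W3: {x4,x8,x10,x12,x14,x16,x17,x21,x23,x29,x32}
  W4: {x4,x5,x6,x7,x11,x14,x15,x16,x20,x26,x33}
  W5: {x2,x5,x7,x9,x11,x12,x19,x22,x25,x28,x29,x31,x32}
  W6: {x1,x6,x15,x16,x17,x18,x24,x25,x30,x31,x32}
  W12: {x10,x13,x18}
  W13: {x4,x10,x21}
  W14: {x4,x11,x20}
  W15: {x2,x11,x25}
  W16: {x18,x24,x25}
  W23: {x8,x10,x12}
  W24: {x5,x6,x33}
  W25: {x5,x9,x12,x22,x28}
  W26: {x1,x6,x18}
  W34: {x4,x14,x16}
  W35: {x12,x29,x32}
  W36: {x16,x17,x32}
  W45: {x5,x7,x11}
  W46: {x6,x15,x16}
  W56: {x25,x31,x32}
  W123: {x10}
  W126: {x18}
  W134: {x4}
  W145: {x11}
  W156: {x25}
  W235: {x12}
  W245: {x5}
  W246: {x6}
  W346: {x16}
  W356: {x32}
C dims 6,15,10; δ0: rk 5, SNF 1^5; δ1: rk 10, SNF 1^9·2
degree 0: 6−5−0 = 1 → Ȟ^0 ≅ Z
degree 1: 15−10−5 = 0 → Ȟ^1 ≅ 0
degree 2: 10−0−10 = 0 plus torsion [2] → Ȟ^2 ≅ Z/2

Ȟ^0 = Z,  Ȟ^1 = 0,  Ȟ^2 = Z/2


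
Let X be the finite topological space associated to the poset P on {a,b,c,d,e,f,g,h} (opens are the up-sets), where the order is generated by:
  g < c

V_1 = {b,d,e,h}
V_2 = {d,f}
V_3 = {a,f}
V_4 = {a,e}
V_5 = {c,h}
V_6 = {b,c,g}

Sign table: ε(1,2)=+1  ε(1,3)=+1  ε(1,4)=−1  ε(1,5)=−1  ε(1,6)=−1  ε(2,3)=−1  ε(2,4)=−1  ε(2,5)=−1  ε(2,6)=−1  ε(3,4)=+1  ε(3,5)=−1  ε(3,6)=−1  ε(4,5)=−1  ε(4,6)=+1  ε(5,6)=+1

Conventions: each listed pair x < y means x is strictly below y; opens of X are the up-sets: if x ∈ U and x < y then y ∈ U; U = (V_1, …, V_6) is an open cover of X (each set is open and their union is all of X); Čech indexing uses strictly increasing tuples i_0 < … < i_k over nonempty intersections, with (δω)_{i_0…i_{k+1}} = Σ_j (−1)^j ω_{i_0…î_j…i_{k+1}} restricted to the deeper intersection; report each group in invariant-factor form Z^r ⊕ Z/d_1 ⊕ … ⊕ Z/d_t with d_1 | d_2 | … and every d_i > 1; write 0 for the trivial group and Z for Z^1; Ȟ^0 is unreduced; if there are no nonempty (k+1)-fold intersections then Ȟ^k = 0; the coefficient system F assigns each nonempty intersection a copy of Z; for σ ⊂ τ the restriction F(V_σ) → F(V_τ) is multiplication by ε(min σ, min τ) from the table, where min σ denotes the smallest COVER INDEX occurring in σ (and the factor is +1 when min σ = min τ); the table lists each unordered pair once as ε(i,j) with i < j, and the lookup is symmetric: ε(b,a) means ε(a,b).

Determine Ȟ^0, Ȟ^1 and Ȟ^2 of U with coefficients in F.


intersection data:
  V12={d} V14={e} V15={h} V16={b} V23={f} V34={a} V56={c}
C dims 6,7; δ0: rk 5, SNF 1^5
Ȟ^0 = (6 − 5) − 0 = 1, so Ȟ^0 ≅ Z
Ȟ^1 = (7 − 0) − 5 = 2, so Ȟ^1 ≅ Z^2
Ȟ^2 = (0 − 0) − 0 = 0, so Ȟ^2 ≅ 0

Ȟ^0 ≅ Z, Ȟ^1 ≅ Z^2 and Ȟ^2 ≅ 0


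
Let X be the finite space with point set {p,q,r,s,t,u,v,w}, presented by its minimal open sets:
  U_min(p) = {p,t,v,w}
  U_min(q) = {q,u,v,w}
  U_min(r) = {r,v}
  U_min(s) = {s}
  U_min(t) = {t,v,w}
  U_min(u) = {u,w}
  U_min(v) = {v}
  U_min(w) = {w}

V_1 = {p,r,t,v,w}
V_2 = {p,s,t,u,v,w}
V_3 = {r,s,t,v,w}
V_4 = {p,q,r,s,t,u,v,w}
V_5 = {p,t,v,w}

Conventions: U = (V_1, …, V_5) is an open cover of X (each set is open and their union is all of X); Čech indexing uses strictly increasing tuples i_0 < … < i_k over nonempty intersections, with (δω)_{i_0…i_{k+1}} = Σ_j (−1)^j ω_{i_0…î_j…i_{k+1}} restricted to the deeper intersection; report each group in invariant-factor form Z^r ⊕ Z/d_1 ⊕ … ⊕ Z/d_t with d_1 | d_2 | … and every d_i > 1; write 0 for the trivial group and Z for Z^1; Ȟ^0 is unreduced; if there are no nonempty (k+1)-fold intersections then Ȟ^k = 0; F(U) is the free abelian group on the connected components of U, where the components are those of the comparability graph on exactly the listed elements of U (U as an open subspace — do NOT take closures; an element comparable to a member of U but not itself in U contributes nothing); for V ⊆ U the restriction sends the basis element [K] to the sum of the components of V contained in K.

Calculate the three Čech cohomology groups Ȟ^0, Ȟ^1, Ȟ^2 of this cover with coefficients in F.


nonempty overlaps:
  V12={p,t,v,w} V13={r,t,v,w} V14={p,r,t,v,w} V15={p,t,v,w} V23={s,t,v,w} V24={p,s,t,u,v,w} V25={p,t,v,w} V34={r,s,t,v,w} V35={t,v,w} V45={p,t,v,w}
  V123={t,v,w} V124={p,t,v,w} V125={p,t,v,w} V134={r,t,v,w} V135={t,v,w} V145={p,t,v,w} V234={s,t,v,w} V235={t,v,w} V245={p,t,v,w} V345={t,v,w}
  V1234={t,v,w} V1235={t,v,w} V1245={p,t,v,w} V1345={t,v,w} V2345={t,v,w}
  V12345={t,v,w}
components per intersection:
  V1: {p,r,t,v,w}
  V2: {p,t,u,v,w} {s}
  V3: {r,t,v,w} {s}
  V4: {p,q,r,t,u,v,w} {s}
  V5: {p,t,v,w}
  V12: {p,t,v,w}
  V13: {r,t,v,w}
  V14: {p,r,t,v,w}
  V15: {p,t,v,w}
  V23: {s} {t,v,w}
  V24: {p,t,u,v,w} {s}
  V25: {p,t,v,w}
  V34: {r,t,v,w} {s}
  V35: {t,v,w}
  V45: {p,t,v,w}
  V123: {t,v,w}
  V124: {p,t,v,w}
  V125: {p,t,v,w}
  V134: {r,t,v,w}
  V135: {t,v,w}
  V145: {p,t,v,w}
  V234: {s} {t,v,w}
  V235: {t,v,w}
  V245: {p,t,v,w}
  V345: {t,v,w}
  V1234: {t,v,w}
  V1235: {t,v,w}
  V1245: {p,t,v,w}
  V1345: {t,v,w}
  V2345: {t,v,w}
  V12345: {t,v,w}
C dims 8,13,11,5; δ0: rk 6, SNF 1^6; δ1: rk 7, SNF 1^7; δ2: rk 4, SNF 1^4
degree 0: 8−6−0 = 2 → Ȟ^0 ≅ Z^2
degree 1: 13−7−6 = 0 → Ȟ^1 ≅ 0
degree 2: 11−4−7 = 0 → Ȟ^2 ≅ 0

Ȟ^0 ≅ Z^2; Ȟ^1 ≅ 0; Ȟ^2 ≅ 0


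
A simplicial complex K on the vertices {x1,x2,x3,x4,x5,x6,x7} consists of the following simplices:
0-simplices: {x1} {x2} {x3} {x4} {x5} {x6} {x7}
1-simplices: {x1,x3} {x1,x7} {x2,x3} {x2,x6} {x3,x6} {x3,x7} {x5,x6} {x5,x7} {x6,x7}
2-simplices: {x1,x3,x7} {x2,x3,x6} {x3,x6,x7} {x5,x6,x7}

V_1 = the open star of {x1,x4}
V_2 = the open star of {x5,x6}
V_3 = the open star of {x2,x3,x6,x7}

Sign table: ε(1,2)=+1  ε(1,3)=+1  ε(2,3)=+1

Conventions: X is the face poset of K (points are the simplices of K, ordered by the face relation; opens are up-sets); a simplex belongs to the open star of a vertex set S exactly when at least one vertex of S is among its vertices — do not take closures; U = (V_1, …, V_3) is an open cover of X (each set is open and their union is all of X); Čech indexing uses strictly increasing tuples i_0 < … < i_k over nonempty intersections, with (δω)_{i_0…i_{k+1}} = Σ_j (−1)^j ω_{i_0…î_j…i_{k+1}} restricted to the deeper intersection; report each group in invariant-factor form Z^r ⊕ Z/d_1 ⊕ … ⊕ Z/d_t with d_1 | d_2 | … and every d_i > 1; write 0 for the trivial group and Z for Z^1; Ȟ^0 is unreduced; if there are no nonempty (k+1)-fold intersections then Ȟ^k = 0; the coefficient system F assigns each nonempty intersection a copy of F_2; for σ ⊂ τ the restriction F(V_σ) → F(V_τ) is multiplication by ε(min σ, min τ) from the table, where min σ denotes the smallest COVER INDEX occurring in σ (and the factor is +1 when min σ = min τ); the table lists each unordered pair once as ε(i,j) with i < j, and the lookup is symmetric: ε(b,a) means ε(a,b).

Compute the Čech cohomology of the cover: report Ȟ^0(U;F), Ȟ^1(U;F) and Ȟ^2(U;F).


Ȟ^0 = Z/2; Ȟ^1 = 0; Ȟ^2 = 0

intersection data:
  V1={{x1},{x4},{x1,x3},{x1,x7},{x1,x3,x7}} V2={{x5},{x6},{x2,x6},{x3,x6},{x5,x6},{x5,x7},{x6,x7},{x2,x3,x6},{x3,x6,x7},{x5,x6,x7}} V3={{x2},{x3},{x6},{x7},{x1,x3},{x1,x7},{x2,x3},{x2,x6},{x3,x6},{x3,x7},{x5,x6},{x5,x7},{x6,x7},{x1,x3,x7},{x2,x3,x6},{x3,x6,x7},{x5,x6,x7}}
  V13={{x1,x3},{x1,x7},{x1,x3,x7}} V23={{x6},{x2,x6},{x3,x6},{x5,x6},{x5,x7},{x6,x7},{x2,x3,x6},{x3,x6,x7},{x5,x6,x7}}
C dims 3,2; δ0: rk_F2 2
Ȟ^0 = (3 − 2) − 0 = 1, so Ȟ^0 ≅ Z/2
Ȟ^1 = (2 − 0) − 2 = 0, so Ȟ^1 ≅ 0
Ȟ^2 = (0 − 0) − 0 = 0, so Ȟ^2 ≅ 0


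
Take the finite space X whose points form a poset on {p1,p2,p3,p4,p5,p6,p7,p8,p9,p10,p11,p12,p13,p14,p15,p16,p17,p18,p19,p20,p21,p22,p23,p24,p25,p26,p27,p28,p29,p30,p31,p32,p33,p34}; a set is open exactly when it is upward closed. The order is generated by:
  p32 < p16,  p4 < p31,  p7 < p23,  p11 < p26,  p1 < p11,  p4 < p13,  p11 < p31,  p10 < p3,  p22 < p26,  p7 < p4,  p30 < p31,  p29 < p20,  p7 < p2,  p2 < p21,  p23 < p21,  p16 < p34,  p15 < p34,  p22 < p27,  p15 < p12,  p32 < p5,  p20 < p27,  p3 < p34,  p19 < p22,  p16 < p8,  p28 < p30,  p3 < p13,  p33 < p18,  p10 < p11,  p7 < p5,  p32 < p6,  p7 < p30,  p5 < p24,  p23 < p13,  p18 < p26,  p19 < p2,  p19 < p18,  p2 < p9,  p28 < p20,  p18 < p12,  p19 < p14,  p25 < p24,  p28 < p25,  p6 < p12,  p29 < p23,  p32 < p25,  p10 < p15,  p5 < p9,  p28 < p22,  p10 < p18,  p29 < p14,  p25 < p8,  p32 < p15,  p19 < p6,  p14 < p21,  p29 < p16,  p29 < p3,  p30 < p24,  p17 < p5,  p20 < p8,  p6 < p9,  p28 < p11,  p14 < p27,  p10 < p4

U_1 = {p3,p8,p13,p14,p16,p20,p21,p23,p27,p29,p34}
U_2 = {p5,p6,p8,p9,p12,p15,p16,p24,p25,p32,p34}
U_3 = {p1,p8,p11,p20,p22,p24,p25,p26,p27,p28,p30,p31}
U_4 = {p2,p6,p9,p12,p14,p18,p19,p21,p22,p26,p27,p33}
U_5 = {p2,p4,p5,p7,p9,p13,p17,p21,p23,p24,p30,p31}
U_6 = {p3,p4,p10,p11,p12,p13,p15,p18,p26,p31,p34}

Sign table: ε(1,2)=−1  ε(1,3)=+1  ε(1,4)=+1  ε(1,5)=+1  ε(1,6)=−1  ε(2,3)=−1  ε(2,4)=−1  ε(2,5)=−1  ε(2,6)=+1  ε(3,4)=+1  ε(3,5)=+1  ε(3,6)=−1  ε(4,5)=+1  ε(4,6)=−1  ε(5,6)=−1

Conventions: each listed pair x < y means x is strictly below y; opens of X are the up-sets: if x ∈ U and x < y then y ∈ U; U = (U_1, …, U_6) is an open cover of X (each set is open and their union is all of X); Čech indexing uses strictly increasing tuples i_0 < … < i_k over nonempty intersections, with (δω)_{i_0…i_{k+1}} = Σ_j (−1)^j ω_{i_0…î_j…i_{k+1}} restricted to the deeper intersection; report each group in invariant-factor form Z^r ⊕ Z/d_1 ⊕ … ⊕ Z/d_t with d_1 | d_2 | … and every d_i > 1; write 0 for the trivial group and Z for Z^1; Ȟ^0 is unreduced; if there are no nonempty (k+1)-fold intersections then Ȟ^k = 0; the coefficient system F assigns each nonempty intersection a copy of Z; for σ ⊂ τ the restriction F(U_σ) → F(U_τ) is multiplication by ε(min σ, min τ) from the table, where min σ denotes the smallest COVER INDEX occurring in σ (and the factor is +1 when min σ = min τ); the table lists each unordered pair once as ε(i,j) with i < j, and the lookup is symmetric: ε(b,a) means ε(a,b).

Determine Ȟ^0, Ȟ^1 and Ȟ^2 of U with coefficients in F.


Ȟ^0 ≅ Z,  Ȟ^1 ≅ 0,  Ȟ^2 ≅ Z/2

cover nerve:
  U12={p8,p16,p34} U13={p8,p20,p27} U14={p14,p21,p27} U15={p13,p21,p23} U16={p3,p13,p34} U23={p8,p24,p25} U24={p6,p9,p12} U25={p5,p9,p24} U26={p12,p15,p34} U34={p22,p26,p27} U35={p24,p30,p31} U36={p11,p26,p31} U45={p2,p9,p21} U46={p12,p18,p26} U56={p4,p13,p31}
  U123={p8} U126={p34} U134={p27} U145={p21} U156={p13} U235={p24} U245={p9} U246={p12} U346={p26} U356={p31}
C dims 6,15,10; δ0: rk 5, SNF 1^5; δ1: rk 10, SNF 1^9·2
Ȟ^0: (6−5)−0=1 ⇒ Z
Ȟ^1: (15−10)−5=0 ⇒ 0
Ȟ^2: (10−0)−10=0 plus torsion [2] ⇒ Z/2


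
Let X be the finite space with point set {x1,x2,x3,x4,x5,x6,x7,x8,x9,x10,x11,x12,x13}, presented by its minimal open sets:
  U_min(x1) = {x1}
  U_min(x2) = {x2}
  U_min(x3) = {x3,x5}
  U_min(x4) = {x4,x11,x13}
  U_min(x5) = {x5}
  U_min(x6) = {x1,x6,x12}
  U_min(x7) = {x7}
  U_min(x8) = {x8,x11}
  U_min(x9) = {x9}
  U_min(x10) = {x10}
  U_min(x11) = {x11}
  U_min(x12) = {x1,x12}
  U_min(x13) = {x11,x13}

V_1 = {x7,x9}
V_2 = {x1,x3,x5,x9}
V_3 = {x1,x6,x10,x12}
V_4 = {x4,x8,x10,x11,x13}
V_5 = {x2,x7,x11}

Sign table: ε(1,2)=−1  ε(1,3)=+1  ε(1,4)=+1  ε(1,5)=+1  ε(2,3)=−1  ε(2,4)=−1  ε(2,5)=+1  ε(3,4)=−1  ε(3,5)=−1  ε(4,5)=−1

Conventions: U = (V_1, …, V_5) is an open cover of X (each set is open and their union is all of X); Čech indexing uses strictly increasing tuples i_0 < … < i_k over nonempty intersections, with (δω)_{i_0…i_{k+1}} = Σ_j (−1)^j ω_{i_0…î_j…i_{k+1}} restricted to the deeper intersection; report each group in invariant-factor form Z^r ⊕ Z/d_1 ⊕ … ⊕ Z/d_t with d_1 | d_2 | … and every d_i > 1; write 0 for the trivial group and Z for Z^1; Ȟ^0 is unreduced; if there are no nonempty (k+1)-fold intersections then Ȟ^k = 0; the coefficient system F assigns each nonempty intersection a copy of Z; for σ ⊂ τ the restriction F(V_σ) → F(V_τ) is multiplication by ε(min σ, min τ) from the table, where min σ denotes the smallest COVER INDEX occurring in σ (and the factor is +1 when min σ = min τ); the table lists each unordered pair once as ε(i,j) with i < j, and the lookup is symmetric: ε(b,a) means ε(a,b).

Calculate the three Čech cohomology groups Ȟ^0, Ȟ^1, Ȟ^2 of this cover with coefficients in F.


nonempty overlaps:
  V12={x9} V15={x7} V23={x1} V34={x10} V45={x11}
C dims 5,5; δ0: rk 4, SNF 1^4
degree 0: 5−4−0 = 1 → Ȟ^0 ≅ Z
degree 1: 5−0−4 = 1 → Ȟ^1 ≅ Z
degree 2: 0−0−0 = 0 → Ȟ^2 ≅ 0

Ȟ^0 = Z, Ȟ^1 = Z, Ȟ^2 = 0


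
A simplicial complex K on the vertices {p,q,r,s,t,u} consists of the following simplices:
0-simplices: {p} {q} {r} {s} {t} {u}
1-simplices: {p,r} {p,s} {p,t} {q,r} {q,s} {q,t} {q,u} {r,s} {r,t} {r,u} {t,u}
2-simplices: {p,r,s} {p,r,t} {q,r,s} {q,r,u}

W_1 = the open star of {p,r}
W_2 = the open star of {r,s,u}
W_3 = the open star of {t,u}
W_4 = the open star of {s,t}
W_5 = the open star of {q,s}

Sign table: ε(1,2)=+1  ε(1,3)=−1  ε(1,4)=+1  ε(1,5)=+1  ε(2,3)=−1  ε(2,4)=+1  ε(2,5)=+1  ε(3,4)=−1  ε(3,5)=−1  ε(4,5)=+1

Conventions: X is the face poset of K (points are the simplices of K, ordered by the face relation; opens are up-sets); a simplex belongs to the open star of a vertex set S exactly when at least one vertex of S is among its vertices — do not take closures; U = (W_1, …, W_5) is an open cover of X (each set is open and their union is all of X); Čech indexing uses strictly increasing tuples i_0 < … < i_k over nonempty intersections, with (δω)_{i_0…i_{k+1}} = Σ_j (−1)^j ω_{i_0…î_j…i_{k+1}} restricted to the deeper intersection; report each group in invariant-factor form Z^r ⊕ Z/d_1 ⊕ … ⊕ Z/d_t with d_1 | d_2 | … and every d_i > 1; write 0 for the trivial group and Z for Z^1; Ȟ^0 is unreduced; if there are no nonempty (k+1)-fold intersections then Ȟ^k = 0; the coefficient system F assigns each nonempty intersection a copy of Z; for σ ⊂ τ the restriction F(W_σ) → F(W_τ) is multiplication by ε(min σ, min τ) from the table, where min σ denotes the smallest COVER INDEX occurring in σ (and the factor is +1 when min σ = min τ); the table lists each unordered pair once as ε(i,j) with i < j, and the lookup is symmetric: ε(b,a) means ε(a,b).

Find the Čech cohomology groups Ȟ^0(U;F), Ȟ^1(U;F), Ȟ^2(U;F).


cover nerve:
  W1={{p},{r},{p,r},{p,s},{p,t},{q,r},{r,s},{r,t},{r,u},{p,r,s},{p,r,t},{q,r,s},{q,r,u}} W2={{r},{s},{u},{p,r},{p,s},{q,r},{q,s},{q,u},{r,s},{r,t},{r,u},{t,u},{p,r,s},{p,r,t},{q,r,s},{q,r,u}} W3={{t},{u},{p,t},{q,t},{q,u},{r,t},{r,u},{t,u},{p,r,t},{q,r,u}} W4={{s},{t},{p,s},{p,t},{q,s},{q,t},{r,s},{r,t},{t,u},{p,r,s},{p,r,t},{q,r,s}} W5={{q},{s},{p,s},{q,r},{q,s},{q,t},{q,u},{r,s},{p,r,s},{q,r,s},{q,r,u}}
  W12={{r},{p,r},{p,s},{q,r},{r,s},{r,t},{r,u},{p,r,s},{p,r,t},{q,r,s},{q,r,u}} W13={{p,t},{r,t},{r,u},{p,r,t},{q,r,u}} W14={{p,s},{p,t},{r,s},{r,t},{p,r,s},{p,r,t},{q,r,s}} W15={{p,s},{q,r},{r,s},{p,r,s},{q,r,s},{q,r,u}} W23={{u},{q,u},{r,t},{r,u},{t,u},{p,r,t},{q,r,u}} W24={{s},{p,s},{q,s},{r,s},{r,t},{t,u},{p,r,s},{p,r,t},{q,r,s}} W25={{s},{p,s},{q,r},{q,s},{q,u},{r,s},{p,r,s},{q,r,s},{q,r,u}} W34={{t},{p,t},{q,t},{r,t},{t,u},{p,r,t}} W35={{q,t},{q,u},{q,r,u}} W45={{s},{p,s},{q,s},{q,t},{r,s},{p,r,s},{q,r,s}}
  W123={{r,t},{r,u},{p,r,t},{q,r,u}} W124={{p,s},{r,s},{r,t},{p,r,s},{p,r,t},{q,r,s}} W125={{p,s},{q,r},{r,s},{p,r,s},{q,r,s},{q,r,u}} W134={{p,t},{r,t},{p,r,t}} W135={{q,r,u}} W145={{p,s},{r,s},{p,r,s},{q,r,s}} W234={{r,t},{t,u},{p,r,t}} W235={{q,u},{q,r,u}} W245={{s},{p,s},{q,s},{r,s},{p,r,s},{q,r,s}} W345={{q,t}}
  W1234={{r,t},{p,r,t}} W1235={{q,r,u}} W1245={{p,s},{r,s},{p,r,s},{q,r,s}}
C dims 5,10,10,3; δ0: rk 4, SNF 1^4; δ1: rk 6, SNF 1^6; δ2: rk 3, SNF 1^3
Ȟ^0: (5−4)−0=1 ⇒ Z
Ȟ^1: (10−6)−4=0 ⇒ 0
Ȟ^2: (10−3)−6=1 ⇒ Z

Ȟ^0 ≅ Z, Ȟ^1 ≅ 0 and Ȟ^2 ≅ Z


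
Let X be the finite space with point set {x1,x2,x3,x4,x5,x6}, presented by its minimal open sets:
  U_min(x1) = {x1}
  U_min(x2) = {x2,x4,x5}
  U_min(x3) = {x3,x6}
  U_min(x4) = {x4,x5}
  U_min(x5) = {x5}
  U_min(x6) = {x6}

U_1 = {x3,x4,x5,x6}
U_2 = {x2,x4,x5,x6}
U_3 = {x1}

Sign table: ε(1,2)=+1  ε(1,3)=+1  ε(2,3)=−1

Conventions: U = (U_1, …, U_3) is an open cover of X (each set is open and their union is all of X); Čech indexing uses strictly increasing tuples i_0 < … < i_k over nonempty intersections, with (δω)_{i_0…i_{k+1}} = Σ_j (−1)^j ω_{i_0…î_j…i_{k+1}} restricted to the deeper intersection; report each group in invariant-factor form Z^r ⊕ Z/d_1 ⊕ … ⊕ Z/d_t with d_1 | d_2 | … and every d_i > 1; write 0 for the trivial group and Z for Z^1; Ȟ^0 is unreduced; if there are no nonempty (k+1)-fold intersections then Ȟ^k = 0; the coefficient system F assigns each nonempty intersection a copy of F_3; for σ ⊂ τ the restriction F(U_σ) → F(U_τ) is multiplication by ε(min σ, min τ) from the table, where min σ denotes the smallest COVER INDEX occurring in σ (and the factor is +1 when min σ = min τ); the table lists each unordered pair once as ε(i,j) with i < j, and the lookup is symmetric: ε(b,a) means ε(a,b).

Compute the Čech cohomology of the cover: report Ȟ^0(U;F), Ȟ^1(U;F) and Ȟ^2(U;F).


nonempty overlaps:
  U12={x4,x5,x6}
C dims 3,1; δ0: rk_F3 1
degree 0: 3−1−0 = 2 → Ȟ^0 ≅ Z/3 ⊕ Z/3
degree 1: 1−0−1 = 0 → Ȟ^1 ≅ 0
degree 2: 0−0−0 = 0 → Ȟ^2 ≅ 0

Ȟ^0 = Z/3 ⊕ Z/3,  Ȟ^1 = 0,  Ȟ^2 = 0


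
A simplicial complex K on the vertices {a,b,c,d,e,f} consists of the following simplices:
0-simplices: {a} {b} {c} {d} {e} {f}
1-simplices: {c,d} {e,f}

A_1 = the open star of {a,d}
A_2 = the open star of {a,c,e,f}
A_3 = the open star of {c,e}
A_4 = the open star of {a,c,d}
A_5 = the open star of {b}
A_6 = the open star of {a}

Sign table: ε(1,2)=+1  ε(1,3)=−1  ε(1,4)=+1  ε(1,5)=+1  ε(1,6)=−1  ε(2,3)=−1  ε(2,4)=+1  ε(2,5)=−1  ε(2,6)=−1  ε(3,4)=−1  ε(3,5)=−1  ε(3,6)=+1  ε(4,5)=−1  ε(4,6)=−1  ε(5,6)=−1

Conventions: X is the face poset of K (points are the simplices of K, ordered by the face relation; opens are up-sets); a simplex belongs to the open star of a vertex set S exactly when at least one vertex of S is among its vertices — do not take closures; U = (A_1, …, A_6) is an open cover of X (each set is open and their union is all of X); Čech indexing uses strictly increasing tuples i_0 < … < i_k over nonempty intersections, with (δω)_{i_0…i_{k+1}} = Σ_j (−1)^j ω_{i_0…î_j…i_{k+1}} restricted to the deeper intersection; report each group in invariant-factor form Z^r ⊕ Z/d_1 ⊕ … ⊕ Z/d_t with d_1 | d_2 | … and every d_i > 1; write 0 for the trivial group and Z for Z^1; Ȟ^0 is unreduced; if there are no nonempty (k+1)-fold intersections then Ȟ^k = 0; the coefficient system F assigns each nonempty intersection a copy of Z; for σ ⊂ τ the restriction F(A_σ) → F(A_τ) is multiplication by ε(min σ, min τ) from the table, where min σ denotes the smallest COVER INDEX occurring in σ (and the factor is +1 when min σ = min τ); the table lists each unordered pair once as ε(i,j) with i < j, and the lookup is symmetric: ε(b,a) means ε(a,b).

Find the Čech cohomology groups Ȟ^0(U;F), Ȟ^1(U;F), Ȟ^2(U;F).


Ȟ^0 = Z^2, Ȟ^1 = 0, Ȟ^2 = 0

nonempty overlaps:
  A1={{a},{d},{c,d}} A2={{a},{c},{e},{f},{c,d},{e,f}} A3={{c},{e},{c,d},{e,f}} A4={{a},{c},{d},{c,d}} A5={{b}} A6={{a}}
  A12={{a},{c,d}} A13={{c,d}} A14={{a},{d},{c,d}} A16={{a}} A23={{c},{e},{c,d},{e,f}} A24={{a},{c},{c,d}} A26={{a}} A34={{c},{c,d}} A46={{a}}
  A123={{c,d}} A124={{a},{c,d}} A126={{a}} A134={{c,d}} A146={{a}} A234={{c},{c,d}} A246={{a}}
  A1234={{c,d}} A1246={{a}}
C dims 6,9,7,2; δ0: rk 4, SNF 1^4; δ1: rk 5, SNF 1^5; δ2: rk 2, SNF 1^2
degree 0: 6−4−0 = 2 → Ȟ^0 ≅ Z^2
degree 1: 9−5−4 = 0 → Ȟ^1 ≅ 0
degree 2: 7−2−5 = 0 → Ȟ^2 ≅ 0


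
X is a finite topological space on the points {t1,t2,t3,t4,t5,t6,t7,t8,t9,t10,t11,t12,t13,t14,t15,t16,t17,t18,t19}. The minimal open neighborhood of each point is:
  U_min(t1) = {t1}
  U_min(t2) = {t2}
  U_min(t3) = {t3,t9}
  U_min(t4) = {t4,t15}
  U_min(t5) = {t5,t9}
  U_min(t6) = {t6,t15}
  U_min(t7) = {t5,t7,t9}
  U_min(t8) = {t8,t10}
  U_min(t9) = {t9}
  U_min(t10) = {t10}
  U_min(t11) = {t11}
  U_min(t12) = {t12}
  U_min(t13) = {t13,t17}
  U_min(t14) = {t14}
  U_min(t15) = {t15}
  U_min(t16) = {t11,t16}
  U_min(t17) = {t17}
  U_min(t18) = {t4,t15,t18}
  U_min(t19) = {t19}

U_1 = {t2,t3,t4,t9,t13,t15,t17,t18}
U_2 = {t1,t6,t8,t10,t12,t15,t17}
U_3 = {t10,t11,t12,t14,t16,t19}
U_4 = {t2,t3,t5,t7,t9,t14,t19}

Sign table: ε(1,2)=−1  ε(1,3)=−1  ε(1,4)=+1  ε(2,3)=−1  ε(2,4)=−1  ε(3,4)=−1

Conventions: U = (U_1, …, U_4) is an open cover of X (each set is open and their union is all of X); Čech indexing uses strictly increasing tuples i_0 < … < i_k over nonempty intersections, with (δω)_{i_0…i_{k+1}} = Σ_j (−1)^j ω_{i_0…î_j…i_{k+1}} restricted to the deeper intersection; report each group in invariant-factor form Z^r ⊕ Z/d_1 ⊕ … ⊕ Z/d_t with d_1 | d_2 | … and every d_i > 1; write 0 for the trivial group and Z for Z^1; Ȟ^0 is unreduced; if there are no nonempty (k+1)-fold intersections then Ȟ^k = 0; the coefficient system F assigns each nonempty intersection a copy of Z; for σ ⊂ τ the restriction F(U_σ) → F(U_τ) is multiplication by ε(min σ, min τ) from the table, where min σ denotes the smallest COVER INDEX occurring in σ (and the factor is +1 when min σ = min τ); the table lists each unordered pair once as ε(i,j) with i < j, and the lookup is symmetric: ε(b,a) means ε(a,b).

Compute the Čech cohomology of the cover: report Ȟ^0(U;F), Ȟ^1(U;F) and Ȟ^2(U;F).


Ȟ^0(U;F) ≅ 0; Ȟ^1(U;F) ≅ Z/2; Ȟ^2(U;F) ≅ 0

nerve simplices:
  U12={t15,t17} U14={t2,t3,t9} U23={t10,t12} U34={t14,t19}
C dims 4,4; δ0: rk 4, SNF 1^3·2
degree 0: 4−4−0 = 0 → Ȟ^0 ≅ 0
degree 1: 4−0−4 = 0 plus torsion [2] → Ȟ^1 ≅ Z/2
degree 2: 0−0−0 = 0 → Ȟ^2 ≅ 0


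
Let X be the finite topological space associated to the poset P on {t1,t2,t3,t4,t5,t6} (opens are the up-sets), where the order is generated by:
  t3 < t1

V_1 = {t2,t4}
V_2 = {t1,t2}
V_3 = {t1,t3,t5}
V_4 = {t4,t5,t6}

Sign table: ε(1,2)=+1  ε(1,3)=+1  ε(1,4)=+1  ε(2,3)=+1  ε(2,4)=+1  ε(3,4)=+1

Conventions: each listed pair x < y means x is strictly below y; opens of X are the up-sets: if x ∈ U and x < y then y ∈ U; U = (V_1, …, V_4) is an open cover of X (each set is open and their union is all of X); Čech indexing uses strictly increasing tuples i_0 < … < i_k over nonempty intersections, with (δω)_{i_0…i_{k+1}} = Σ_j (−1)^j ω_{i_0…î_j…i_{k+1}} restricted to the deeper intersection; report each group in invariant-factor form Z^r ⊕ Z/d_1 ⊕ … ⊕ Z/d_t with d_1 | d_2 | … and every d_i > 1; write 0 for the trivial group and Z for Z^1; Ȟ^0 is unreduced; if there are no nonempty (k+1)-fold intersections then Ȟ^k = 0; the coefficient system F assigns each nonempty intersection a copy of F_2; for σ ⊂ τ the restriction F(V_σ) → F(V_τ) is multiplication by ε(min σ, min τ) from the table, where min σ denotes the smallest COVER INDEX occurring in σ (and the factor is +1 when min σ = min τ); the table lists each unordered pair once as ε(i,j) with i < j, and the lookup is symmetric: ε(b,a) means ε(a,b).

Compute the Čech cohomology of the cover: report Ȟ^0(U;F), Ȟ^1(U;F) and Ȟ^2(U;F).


Ȟ^0 = Z/2,  Ȟ^1 = Z/2,  Ȟ^2 = 0

nonempty intersections:
  V12={t2} V14={t4} V23={t1} V34={t5}
C dims 4,4; δ0: rk_F2 3
Ȟ^0: (4−3)−0=1 ⇒ Z/2
Ȟ^1: (4−0)−3=1 ⇒ Z/2
Ȟ^2: (0−0)−0=0 ⇒ 0


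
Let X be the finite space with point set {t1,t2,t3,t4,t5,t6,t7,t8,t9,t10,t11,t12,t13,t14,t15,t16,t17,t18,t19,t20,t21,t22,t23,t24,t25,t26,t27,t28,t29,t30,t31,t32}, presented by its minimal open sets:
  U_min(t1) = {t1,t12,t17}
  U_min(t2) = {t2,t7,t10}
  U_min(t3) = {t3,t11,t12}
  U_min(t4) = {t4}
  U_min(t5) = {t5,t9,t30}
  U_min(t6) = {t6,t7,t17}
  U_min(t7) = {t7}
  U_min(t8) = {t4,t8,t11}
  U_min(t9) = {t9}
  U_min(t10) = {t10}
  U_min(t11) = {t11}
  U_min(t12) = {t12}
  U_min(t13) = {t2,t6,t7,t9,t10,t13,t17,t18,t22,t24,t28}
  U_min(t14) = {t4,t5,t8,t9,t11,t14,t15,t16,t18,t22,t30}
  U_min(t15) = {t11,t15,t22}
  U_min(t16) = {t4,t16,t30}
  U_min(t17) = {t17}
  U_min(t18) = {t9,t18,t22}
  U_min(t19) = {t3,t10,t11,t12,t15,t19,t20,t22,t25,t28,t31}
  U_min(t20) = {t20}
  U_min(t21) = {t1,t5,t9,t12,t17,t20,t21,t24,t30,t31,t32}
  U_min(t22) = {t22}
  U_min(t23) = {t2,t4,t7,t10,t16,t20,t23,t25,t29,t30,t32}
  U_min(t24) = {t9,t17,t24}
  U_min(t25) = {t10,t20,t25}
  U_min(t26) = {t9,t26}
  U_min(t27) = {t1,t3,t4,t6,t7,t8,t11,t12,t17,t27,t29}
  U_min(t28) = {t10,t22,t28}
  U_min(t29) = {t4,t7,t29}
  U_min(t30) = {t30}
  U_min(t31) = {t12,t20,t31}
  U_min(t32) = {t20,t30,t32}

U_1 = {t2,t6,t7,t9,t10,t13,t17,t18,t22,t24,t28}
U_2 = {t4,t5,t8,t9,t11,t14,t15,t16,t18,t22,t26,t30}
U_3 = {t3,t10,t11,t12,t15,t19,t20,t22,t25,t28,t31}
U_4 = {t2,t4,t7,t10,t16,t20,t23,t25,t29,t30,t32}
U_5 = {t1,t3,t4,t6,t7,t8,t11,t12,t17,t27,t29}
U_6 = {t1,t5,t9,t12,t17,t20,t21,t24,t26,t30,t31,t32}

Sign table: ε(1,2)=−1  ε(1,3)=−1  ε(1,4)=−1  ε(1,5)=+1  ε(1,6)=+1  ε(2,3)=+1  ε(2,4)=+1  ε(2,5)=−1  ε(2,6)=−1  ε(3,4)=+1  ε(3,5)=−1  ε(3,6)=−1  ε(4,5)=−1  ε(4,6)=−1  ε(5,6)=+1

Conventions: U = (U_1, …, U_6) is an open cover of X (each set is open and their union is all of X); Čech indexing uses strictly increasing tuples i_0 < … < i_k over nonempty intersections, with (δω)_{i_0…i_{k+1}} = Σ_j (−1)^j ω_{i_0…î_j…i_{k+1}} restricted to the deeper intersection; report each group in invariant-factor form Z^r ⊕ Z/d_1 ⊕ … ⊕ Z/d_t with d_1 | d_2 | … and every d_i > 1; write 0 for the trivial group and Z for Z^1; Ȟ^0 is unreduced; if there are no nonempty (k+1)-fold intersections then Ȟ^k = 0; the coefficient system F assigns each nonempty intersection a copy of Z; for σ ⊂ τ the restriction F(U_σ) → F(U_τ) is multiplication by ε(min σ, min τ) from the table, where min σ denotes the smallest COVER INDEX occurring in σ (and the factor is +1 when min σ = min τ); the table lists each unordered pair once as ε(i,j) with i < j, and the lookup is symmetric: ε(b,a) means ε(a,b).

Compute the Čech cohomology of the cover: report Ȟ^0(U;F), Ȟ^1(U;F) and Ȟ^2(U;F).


Ȟ^0 ≅ Z, Ȟ^1 ≅ 0 and Ȟ^2 ≅ Z/2

nonempty overlaps:
  U12={t9,t18,t22} U13={t10,t22,t28} U14={t2,t7,t10} U15={t6,t7,t17} U16={t9,t17,t24} U23={t11,t15,t22} U24={t4,t16,t30} U25={t4,t8,t11} U26={t5,t9,t26,t30} U34={t10,t20,t25} U35={t3,t11,t12} U36={t12,t20,t31} U45={t4,t7,t29} U46={t20,t30,t32} U56={t1,t12,t17}
  U123={t22} U126={t9} U134={t10} U145={t7} U156={t17} U235={t11} U245={t4} U246={t30} U346={t20} U356={t12}
C dims 6,15,10; δ0: rk 5, SNF 1^5; δ1: rk 10, SNF 1^9·2
degree 0: 6−5−0 = 1 → Ȟ^0 ≅ Z
degree 1: 15−10−5 = 0 → Ȟ^1 ≅ 0
degree 2: 10−0−10 = 0 plus torsion [2] → Ȟ^2 ≅ Z/2


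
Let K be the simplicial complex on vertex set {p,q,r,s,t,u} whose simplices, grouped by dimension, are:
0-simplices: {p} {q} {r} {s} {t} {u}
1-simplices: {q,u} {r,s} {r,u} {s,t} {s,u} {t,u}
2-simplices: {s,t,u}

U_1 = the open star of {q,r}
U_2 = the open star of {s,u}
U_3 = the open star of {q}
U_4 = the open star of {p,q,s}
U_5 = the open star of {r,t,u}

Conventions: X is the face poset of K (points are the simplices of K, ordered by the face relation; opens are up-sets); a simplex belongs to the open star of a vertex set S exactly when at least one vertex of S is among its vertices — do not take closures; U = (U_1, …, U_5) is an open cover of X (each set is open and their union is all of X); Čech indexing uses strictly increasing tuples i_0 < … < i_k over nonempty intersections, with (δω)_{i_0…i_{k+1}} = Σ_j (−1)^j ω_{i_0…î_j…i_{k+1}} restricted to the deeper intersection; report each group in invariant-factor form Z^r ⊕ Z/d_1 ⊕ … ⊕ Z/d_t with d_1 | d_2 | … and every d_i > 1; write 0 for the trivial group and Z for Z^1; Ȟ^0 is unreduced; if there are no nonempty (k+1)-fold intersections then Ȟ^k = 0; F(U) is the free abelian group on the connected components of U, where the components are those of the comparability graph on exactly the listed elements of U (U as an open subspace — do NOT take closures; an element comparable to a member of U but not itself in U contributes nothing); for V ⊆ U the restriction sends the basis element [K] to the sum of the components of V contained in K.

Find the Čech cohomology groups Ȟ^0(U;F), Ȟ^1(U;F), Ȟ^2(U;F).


Ȟ^0(U;F) ≅ Z^2; Ȟ^1(U;F) ≅ Z; Ȟ^2(U;F) ≅ 0

nerve simplices:
  U1={{q},{r},{q,u},{r,s},{r,u}} U2={{s},{u},{q,u},{r,s},{r,u},{s,t},{s,u},{t,u},{s,t,u}} U3={{q},{q,u}} U4={{p},{q},{s},{q,u},{r,s},{s,t},{s,u},{s,t,u}} U5={{r},{t},{u},{q,u},{r,s},{r,u},{s,t},{s,u},{t,u},{s,t,u}}
  U12={{q,u},{r,s},{r,u}} U13={{q},{q,u}} U14={{q},{q,u},{r,s}} U15={{r},{q,u},{r,s},{r,u}} U23={{q,u}} U24={{s},{q,u},{r,s},{s,t},{s,u},{s,t,u}} U25={{u},{q,u},{r,s},{r,u},{s,t},{s,u},{t,u},{s,t,u}} U34={{q},{q,u}} U35={{q,u}} U45={{q,u},{r,s},{s,t},{s,u},{s,t,u}}
  U123={{q,u}} U124={{q,u},{r,s}} U125={{q,u},{r,s},{r,u}} U134={{q},{q,u}} U135={{q,u}} U145={{q,u},{r,s}} U234={{q,u}} U235={{q,u}} U245={{q,u},{r,s},{s,t},{s,u},{s,t,u}} U345={{q,u}}
  U1234={{q,u}} U1235={{q,u}} U1245={{q,u},{r,s}} U1345={{q,u}} U2345={{q,u}}
  U12345={{q,u}}
components per intersection:
  U1: {{q},{q,u}} {{r},{r,s},{r,u}}
  U2: {{s},{u},{q,u},{r,s},{r,u},{s,t},{s,u},{t,u},{s,t,u}}
  U3: {{q},{q,u}}
  U4: {{p}} {{q},{q,u}} {{s},{r,s},{s,t},{s,u},{s,t,u}}
  U5: {{r},{t},{u},{q,u},{r,s},{r,u},{s,t},{s,u},{t,u},{s,t,u}}
  U12: {{q,u}} {{r,s}} {{r,u}}
  U13: {{q},{q,u}}
  U14: {{q},{q,u}} {{r,s}}
  U15: {{r},{r,s},{r,u}} {{q,u}}
  U23: {{q,u}}
  U24: {{s},{r,s},{s,t},{s,u},{s,t,u}} {{q,u}}
  U25: {{u},{q,u},{r,u},{s,t},{s,u},{t,u},{s,t,u}} {{r,s}}
  U34: {{q},{q,u}}
  U35: {{q,u}}
  U45: {{q,u}} {{r,s}} {{s,t},{s,u},{s,t,u}}
  U123: {{q,u}}
  U124: {{q,u}} {{r,s}}
  U125: {{q,u}} {{r,s}} {{r,u}}
  U134: {{q},{q,u}}
  U135: {{q,u}}
  U145: {{q,u}} {{r,s}}
  U234: {{q,u}}
  U235: {{q,u}}
  U245: {{q,u}} {{r,s}} {{s,t},{s,u},{s,t,u}}
  U345: {{q,u}}
  U1234: {{q,u}}
  U1235: {{q,u}}
  U1245: {{q,u}} {{r,s}}
  U1345: {{q,u}}
  U2345: {{q,u}}
  U12345: {{q,u}}
C dims 8,18,16,6; δ0: rk 6, SNF 1^6; δ1: rk 11, SNF 1^11; δ2: rk 5, SNF 1^5
degree 0: 8−6−0 = 2 → Ȟ^0 ≅ Z^2
degree 1: 18−11−6 = 1 → Ȟ^1 ≅ Z
degree 2: 16−5−11 = 0 → Ȟ^2 ≅ 0
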